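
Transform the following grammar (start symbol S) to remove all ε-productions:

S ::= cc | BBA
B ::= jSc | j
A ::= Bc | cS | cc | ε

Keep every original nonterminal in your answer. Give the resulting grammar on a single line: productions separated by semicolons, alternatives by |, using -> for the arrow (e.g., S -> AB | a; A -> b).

S -> BB | cc | BBA; A -> Bc | cS | cc; B -> j | jSc

Nullable set: {A}.
S -> BBA: A nullable, giving BB | BBA.
Drop A -> ε.
Unchanged (no nullable symbols): S -> cc; A -> Bc; A -> cS; A -> cc; B -> j; B -> jSc.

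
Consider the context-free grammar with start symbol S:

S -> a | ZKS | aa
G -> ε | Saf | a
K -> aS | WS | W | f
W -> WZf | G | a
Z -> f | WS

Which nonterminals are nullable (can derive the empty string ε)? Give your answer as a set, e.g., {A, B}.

Directly nullable (have an ε-rule): {G}.
W is nullable via W -> G (every symbol on the right is already known nullable).
K is nullable via K -> W (every symbol on the right is already known nullable).
Not nullable: S, Z — each has a terminal in every rule's right-hand side or depends on a non-nullable symbol.

{G, K, W}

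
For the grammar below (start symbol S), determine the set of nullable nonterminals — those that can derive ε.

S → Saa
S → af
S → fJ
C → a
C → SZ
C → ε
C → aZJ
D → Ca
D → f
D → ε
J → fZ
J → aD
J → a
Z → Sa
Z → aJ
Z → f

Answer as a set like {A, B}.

Directly nullable (have an ε-rule): {C, D}.
Not nullable: J, S, Z — each has a terminal in every rule's right-hand side or depends on a non-nullable symbol.

{C, D}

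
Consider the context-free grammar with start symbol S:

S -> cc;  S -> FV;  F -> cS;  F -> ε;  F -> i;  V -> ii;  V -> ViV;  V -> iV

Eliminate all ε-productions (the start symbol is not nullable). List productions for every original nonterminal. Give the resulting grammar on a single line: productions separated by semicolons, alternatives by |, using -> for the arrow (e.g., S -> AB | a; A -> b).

S -> V | FV | cc; F -> i | cS; V -> iV | ii | ViV

Nullable set: {F}.
S -> FV: F nullable, giving FV | V.
Drop F -> ε.
Unchanged (no nullable symbols): S -> cc; F -> cS; F -> i; V -> ViV; V -> iV; V -> ii.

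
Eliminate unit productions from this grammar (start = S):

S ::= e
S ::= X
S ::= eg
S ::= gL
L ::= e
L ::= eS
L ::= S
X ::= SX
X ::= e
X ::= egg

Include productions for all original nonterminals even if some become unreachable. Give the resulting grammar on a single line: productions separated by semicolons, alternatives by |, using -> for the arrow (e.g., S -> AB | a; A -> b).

S -> e | SX | eg | gL | egg; L -> e | SX | eS | eg | gL | egg; X -> e | SX | egg

Unit productions: L->S, S->X.
Unit pairs (A ⇒* B via units): (L,S), (L,X), (S,X).
S: inherits non-unit rules of {S, X} → SX | e | eg | egg | gL.
L: inherits non-unit rules of {L, S, X} → SX | e | eS | eg | egg | gL.
X: inherits non-unit rules of {X} → SX | e | egg.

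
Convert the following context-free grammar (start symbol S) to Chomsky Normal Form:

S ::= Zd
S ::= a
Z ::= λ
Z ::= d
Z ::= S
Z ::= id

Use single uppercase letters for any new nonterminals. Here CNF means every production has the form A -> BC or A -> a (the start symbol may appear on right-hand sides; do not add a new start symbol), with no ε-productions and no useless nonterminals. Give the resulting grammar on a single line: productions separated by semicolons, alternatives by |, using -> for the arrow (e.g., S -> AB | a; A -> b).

S -> a | d | ZA; A -> d; B -> i; Z -> a | d | BA | ZA

Nullable: {Z}; after ε-elimination: S -> a | d | Zd; Z -> S | d | id.
After unit-elimination: S -> a | d | Zd; Z -> a | d | Zd | id.
TERM: introduce A -> d, B -> i and substitute in every rule of length ≥2.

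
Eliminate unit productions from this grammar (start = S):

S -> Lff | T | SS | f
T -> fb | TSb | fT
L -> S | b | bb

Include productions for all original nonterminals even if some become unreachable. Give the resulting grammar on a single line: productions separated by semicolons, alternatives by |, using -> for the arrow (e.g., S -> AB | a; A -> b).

Unit productions: L->S, S->T.
Unit pairs (A ⇒* B via units): (L,S), (L,T), (S,T).
S: inherits non-unit rules of {S, T} → Lff | SS | TSb | f | fT | fb.
L: inherits non-unit rules of {L, S, T} → Lff | SS | TSb | b | bb | f | fT | fb.
T: inherits non-unit rules of {T} → TSb | fT | fb.

S -> f | SS | fT | fb | Lff | TSb; L -> b | f | SS | bb | fT | fb | Lff | TSb; T -> fT | fb | TSb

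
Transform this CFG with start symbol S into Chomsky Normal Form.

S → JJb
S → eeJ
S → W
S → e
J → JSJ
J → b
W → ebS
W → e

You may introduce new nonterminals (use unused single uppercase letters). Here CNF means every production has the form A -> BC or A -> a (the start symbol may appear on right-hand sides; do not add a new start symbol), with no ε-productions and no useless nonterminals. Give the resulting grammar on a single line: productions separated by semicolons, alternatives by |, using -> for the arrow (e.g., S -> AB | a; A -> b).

S -> e | BD | BE | JF; A -> b; B -> e; C -> SJ; D -> AS; E -> BJ; F -> JA; J -> b | JC

No ε-productions.
After unit-elimination: S -> e | JJb | ebS | eeJ; J -> b | JSJ; W -> e | ebS.
TERM: introduce A -> b, B -> e and substitute in every rule of length ≥2.
BIN: J -> JSJ becomes J -> JC, C -> SJ; S -> BAS becomes S -> BD, D -> AS; S -> BBJ becomes S -> BE, E -> BJ; S -> JJA becomes S -> JF, F -> JA; W -> BAS becomes W -> BG, G -> AS.
Drop unreachable/unproductive: W.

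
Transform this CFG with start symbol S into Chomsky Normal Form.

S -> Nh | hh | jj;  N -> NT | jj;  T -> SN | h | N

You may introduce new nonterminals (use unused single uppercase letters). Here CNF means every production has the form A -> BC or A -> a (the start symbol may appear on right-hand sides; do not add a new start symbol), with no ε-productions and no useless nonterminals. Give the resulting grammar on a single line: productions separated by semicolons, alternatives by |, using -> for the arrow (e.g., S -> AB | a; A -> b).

S -> AA | BB | NB; A -> j; B -> h; N -> AA | NT; T -> h | AA | NT | SN

No ε-productions.
After unit-elimination: S -> Nh | hh | jj; N -> NT | jj; T -> h | NT | SN | jj.
TERM: introduce B -> h, A -> j and substitute in every rule of length ≥2.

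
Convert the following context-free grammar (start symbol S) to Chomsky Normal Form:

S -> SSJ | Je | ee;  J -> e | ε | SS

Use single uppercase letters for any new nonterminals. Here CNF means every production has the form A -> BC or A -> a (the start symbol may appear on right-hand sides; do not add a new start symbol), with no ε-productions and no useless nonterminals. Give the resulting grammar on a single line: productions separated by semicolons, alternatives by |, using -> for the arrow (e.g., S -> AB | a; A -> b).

S -> e | AA | JA | SB | SS; A -> e; B -> SJ; J -> e | SS

Nullable: {J}; after ε-elimination: S -> e | Je | SS | ee | SSJ; J -> e | SS.
No unit productions to eliminate.
TERM: introduce A -> e and substitute in every rule of length ≥2.
BIN: S -> SSJ becomes S -> SB, B -> SJ.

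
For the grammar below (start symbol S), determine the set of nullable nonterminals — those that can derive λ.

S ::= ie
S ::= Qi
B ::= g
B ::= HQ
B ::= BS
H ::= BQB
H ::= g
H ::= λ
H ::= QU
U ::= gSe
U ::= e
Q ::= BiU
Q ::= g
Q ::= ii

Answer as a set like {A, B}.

Directly nullable (have an ε-rule): {H}.
Not nullable: B, Q, S, U — each has a terminal in every rule's right-hand side or depends on a non-nullable symbol.

{H}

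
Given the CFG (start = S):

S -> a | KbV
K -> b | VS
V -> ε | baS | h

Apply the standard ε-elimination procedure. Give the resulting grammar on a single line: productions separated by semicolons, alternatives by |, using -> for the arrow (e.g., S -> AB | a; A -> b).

S -> a | Kb | KbV; K -> S | b | VS; V -> h | baS

Nullable set: {V}.
S -> KbV: V nullable, giving Kb | KbV.
K -> VS: V nullable, giving S | VS.
Drop V -> ε.
Unchanged (no nullable symbols): S -> a; K -> b; V -> baS; V -> h.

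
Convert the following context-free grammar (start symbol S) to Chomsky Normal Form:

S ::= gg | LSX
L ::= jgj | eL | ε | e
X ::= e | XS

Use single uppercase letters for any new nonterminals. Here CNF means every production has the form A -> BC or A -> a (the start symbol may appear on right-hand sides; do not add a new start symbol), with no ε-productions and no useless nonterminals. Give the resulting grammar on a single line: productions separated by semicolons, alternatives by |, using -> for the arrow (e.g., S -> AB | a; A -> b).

Nullable: {L}; after ε-elimination: S -> SX | gg | LSX; L -> e | eL | jgj; X -> e | XS.
No unit productions to eliminate.
TERM: introduce A -> e, C -> g, B -> j and substitute in every rule of length ≥2.
BIN: L -> BCB becomes L -> BD, D -> CB; S -> LSX becomes S -> LE, E -> SX.

S -> CC | LE | SX; A -> e; B -> j; C -> g; D -> CB; E -> SX; L -> e | AL | BD; X -> e | XS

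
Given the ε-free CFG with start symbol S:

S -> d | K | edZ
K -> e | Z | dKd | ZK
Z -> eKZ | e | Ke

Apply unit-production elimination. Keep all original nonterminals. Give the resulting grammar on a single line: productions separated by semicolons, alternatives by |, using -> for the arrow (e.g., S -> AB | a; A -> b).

Unit productions: K->Z, S->K.
Unit pairs (A ⇒* B via units): (K,Z), (S,K), (S,Z).
S: inherits non-unit rules of {K, S, Z} → Ke | ZK | d | dKd | e | eKZ | edZ.
K: inherits non-unit rules of {K, Z} → Ke | ZK | dKd | e | eKZ.
Z: inherits non-unit rules of {Z} → Ke | e | eKZ.

S -> d | e | Ke | ZK | dKd | eKZ | edZ; K -> e | Ke | ZK | dKd | eKZ; Z -> e | Ke | eKZ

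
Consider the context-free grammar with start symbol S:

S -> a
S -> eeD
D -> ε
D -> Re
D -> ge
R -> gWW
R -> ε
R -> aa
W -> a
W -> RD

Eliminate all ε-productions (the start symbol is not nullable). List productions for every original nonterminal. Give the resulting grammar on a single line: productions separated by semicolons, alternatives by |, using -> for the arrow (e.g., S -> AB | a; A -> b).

Nullable set: {D, R, W}.
S -> eeD: D nullable, giving ee | eeD.
Drop D -> ε.
D -> Re: R nullable, giving Re | e.
Drop R -> ε.
R -> gWW: W, W nullable, giving g | gW | gWW.
W -> RD: R, D nullable, giving D | R | RD.
Unchanged (no nullable symbols): S -> a; D -> ge; R -> aa; W -> a.

S -> a | ee | eeD; D -> e | Re | ge; R -> g | aa | gW | gWW; W -> D | R | a | RD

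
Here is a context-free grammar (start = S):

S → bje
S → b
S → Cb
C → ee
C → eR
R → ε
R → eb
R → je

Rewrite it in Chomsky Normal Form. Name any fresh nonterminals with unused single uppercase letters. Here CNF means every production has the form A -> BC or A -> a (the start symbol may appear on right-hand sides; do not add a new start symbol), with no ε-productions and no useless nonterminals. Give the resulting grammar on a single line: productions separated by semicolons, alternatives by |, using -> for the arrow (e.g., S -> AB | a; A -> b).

Nullable: {R}; after ε-elimination: S -> b | Cb | bje; C -> e | eR | ee; R -> eb | je.
No unit productions to eliminate.
TERM: introduce B -> b, A -> e, D -> j and substitute in every rule of length ≥2.
BIN: S -> BDA becomes S -> BE, E -> DA.

S -> b | BE | CB; A -> e; B -> b; C -> e | AA | AR; D -> j; E -> DA; R -> AB | DA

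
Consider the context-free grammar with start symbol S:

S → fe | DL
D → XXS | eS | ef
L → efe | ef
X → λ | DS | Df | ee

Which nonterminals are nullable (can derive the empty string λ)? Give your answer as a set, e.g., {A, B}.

{X}

Directly nullable (have an ε-rule): {X}.
Not nullable: D, L, S — each has a terminal in every rule's right-hand side or depends on a non-nullable symbol.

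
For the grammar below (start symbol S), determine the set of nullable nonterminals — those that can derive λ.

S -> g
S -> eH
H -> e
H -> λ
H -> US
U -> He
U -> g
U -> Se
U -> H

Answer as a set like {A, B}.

{H, U}

Directly nullable (have an ε-rule): {H}.
U is nullable via U -> H (every symbol on the right is already known nullable).
Not nullable: S — each has a terminal in every rule's right-hand side or depends on a non-nullable symbol.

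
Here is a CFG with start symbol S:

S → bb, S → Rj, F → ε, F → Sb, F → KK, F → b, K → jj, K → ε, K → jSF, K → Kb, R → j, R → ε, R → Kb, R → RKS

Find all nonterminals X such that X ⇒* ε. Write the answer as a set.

{F, K, R}

Directly nullable (have an ε-rule): {F, K, R}.
Not nullable: S — each has a terminal in every rule's right-hand side or depends on a non-nullable symbol.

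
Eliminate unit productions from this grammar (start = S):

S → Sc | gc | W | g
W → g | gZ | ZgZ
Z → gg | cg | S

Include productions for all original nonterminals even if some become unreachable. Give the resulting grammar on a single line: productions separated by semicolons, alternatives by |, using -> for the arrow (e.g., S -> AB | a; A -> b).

Unit productions: S->W, Z->S.
Unit pairs (A ⇒* B via units): (S,W), (Z,S), (Z,W).
S: inherits non-unit rules of {S, W} → Sc | ZgZ | g | gZ | gc.
W: inherits non-unit rules of {W} → ZgZ | g | gZ.
Z: inherits non-unit rules of {S, W, Z} → Sc | ZgZ | cg | g | gZ | gc | gg.

S -> g | Sc | gZ | gc | ZgZ; W -> g | gZ | ZgZ; Z -> g | Sc | cg | gZ | gc | gg | ZgZ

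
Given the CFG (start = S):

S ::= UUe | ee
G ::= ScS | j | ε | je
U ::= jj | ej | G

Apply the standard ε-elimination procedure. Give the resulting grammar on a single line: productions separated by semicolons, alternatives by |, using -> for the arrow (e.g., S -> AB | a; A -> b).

S -> e | Ue | ee | UUe; G -> j | je | ScS; U -> G | ej | jj

Nullable set: {G, U}.
S -> UUe: U, U nullable, giving UUe | Ue | e.
Drop G -> ε.
U -> G: G nullable, giving G.
Unchanged (no nullable symbols): S -> ee; G -> ScS; G -> j; G -> je; U -> ej; U -> jj.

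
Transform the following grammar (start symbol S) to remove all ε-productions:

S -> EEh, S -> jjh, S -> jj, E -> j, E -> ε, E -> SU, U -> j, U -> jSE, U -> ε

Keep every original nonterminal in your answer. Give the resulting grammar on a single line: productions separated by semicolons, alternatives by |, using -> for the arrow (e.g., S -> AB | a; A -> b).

Nullable set: {E, U}.
S -> EEh: E, E nullable, giving EEh | Eh | h.
Drop E -> ε.
E -> SU: U nullable, giving S | SU.
Drop U -> ε.
U -> jSE: E nullable, giving jS | jSE.
Unchanged (no nullable symbols): S -> jj; S -> jjh; E -> j; U -> j.

S -> h | Eh | jj | EEh | jjh; E -> S | j | SU; U -> j | jS | jSE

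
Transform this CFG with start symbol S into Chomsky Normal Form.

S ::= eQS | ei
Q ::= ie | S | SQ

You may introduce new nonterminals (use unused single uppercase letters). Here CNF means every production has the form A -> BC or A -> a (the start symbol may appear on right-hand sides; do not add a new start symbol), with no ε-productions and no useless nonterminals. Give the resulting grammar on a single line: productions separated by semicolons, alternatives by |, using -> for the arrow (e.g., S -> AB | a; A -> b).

S -> AB | AD; A -> e; B -> i; C -> QS; D -> QS; Q -> AB | AC | BA | SQ

No ε-productions.
After unit-elimination: S -> ei | eQS; Q -> SQ | ei | ie | eQS.
TERM: introduce A -> e, B -> i and substitute in every rule of length ≥2.
BIN: Q -> AQS becomes Q -> AC, C -> QS; S -> AQS becomes S -> AD, D -> QS.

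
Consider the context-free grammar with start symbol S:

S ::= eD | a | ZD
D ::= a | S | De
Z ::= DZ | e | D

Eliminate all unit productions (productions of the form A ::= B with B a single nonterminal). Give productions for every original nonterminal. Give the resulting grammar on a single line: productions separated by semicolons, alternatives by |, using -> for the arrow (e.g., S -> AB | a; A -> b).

S -> a | ZD | eD; D -> a | De | ZD | eD; Z -> a | e | DZ | De | ZD | eD

Unit productions: D->S, Z->D.
Unit pairs (A ⇒* B via units): (D,S), (Z,D), (Z,S).
S: inherits non-unit rules of {S} → ZD | a | eD.
D: inherits non-unit rules of {D, S} → De | ZD | a | eD.
Z: inherits non-unit rules of {D, S, Z} → DZ | De | ZD | a | e | eD.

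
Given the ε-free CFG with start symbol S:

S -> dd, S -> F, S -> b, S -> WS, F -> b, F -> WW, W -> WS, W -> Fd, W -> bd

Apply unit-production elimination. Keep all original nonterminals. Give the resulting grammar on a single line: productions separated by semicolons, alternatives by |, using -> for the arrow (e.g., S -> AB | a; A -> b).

S -> b | WS | WW | dd; F -> b | WW; W -> Fd | WS | bd

Unit productions: S->F.
Unit pairs (A ⇒* B via units): (S,F).
S: inherits non-unit rules of {F, S} → WS | WW | b | dd.
F: inherits non-unit rules of {F} → WW | b.
W: inherits non-unit rules of {W} → Fd | WS | bd.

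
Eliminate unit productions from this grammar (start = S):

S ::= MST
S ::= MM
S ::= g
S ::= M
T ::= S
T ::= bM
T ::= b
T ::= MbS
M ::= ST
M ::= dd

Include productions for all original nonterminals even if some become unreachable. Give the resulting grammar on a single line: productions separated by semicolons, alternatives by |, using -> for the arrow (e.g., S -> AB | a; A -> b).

S -> g | MM | ST | dd | MST; M -> ST | dd; T -> b | g | MM | ST | bM | dd | MST | MbS

Unit productions: S->M, T->S.
Unit pairs (A ⇒* B via units): (S,M), (T,M), (T,S).
S: inherits non-unit rules of {M, S} → MM | MST | ST | dd | g.
M: inherits non-unit rules of {M} → ST | dd.
T: inherits non-unit rules of {M, S, T} → MM | MST | MbS | ST | b | bM | dd | g.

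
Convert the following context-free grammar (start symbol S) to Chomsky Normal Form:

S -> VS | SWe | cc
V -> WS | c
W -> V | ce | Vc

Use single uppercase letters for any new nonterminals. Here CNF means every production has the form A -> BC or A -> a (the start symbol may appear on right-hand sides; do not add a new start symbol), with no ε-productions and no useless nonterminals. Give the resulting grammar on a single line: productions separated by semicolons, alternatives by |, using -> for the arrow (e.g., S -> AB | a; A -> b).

No ε-productions.
After unit-elimination: S -> VS | cc | SWe; V -> c | WS; W -> c | Vc | WS | ce.
TERM: introduce B -> c, A -> e and substitute in every rule of length ≥2.
BIN: S -> SWA becomes S -> SC, C -> WA.

S -> BB | SC | VS; A -> e; B -> c; C -> WA; V -> c | WS; W -> c | BA | VB | WS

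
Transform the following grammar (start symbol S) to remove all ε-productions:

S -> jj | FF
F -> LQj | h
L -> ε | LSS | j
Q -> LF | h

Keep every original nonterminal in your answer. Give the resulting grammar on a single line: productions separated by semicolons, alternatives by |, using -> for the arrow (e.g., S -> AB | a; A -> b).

Nullable set: {L}.
F -> LQj: L nullable, giving LQj | Qj.
Drop L -> ε.
L -> LSS: L nullable, giving LSS | SS.
Q -> LF: L nullable, giving F | LF.
Unchanged (no nullable symbols): S -> FF; S -> jj; F -> h; L -> j; Q -> h.

S -> FF | jj; F -> h | Qj | LQj; L -> j | SS | LSS; Q -> F | h | LF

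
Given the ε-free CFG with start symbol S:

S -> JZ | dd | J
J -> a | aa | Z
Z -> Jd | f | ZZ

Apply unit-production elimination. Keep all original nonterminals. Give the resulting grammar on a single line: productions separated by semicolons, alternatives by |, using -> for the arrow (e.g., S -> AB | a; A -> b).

S -> a | f | JZ | Jd | ZZ | aa | dd; J -> a | f | Jd | ZZ | aa; Z -> f | Jd | ZZ

Unit productions: J->Z, S->J.
Unit pairs (A ⇒* B via units): (J,Z), (S,J), (S,Z).
S: inherits non-unit rules of {J, S, Z} → JZ | Jd | ZZ | a | aa | dd | f.
J: inherits non-unit rules of {J, Z} → Jd | ZZ | a | aa | f.
Z: inherits non-unit rules of {Z} → Jd | ZZ | f.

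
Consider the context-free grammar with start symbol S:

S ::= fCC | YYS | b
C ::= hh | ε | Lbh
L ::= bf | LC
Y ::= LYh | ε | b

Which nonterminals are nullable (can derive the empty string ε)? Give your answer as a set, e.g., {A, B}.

Directly nullable (have an ε-rule): {C, Y}.
Not nullable: L, S — each has a terminal in every rule's right-hand side or depends on a non-nullable symbol.

{C, Y}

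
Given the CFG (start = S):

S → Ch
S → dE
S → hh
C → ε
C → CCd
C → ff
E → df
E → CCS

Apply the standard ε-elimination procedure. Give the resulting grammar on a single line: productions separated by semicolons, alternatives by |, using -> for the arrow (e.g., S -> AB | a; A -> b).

Nullable set: {C}.
S -> Ch: C nullable, giving Ch | h.
Drop C -> ε.
C -> CCd: C, C nullable, giving CCd | Cd | d.
E -> CCS: C, C nullable, giving CCS | CS | S.
Unchanged (no nullable symbols): S -> dE; S -> hh; C -> ff; E -> df.

S -> h | Ch | dE | hh; C -> d | Cd | ff | CCd; E -> S | CS | df | CCS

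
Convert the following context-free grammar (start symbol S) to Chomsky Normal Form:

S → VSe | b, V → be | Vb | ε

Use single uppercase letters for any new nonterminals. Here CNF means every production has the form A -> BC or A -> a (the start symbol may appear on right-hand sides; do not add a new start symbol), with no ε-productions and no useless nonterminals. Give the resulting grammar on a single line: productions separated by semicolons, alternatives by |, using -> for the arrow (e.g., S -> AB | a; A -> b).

S -> b | SA | VC; A -> e; B -> b; C -> SA; V -> b | BA | VB

Nullable: {V}; after ε-elimination: S -> b | Se | VSe; V -> b | Vb | be.
No unit productions to eliminate.
TERM: introduce B -> b, A -> e and substitute in every rule of length ≥2.
BIN: S -> VSA becomes S -> VC, C -> SA.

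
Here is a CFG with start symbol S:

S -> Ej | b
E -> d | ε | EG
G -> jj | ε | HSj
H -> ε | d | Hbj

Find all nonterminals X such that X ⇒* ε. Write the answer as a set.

Directly nullable (have an ε-rule): {E, G, H}.
Not nullable: S — each has a terminal in every rule's right-hand side or depends on a non-nullable symbol.

{E, G, H}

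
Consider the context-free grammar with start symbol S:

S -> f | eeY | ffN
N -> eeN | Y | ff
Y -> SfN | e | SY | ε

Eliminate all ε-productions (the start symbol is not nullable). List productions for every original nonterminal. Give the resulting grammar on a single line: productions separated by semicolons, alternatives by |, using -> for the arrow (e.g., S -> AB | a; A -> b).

S -> f | ee | ff | eeY | ffN; N -> Y | ee | ff | eeN; Y -> S | e | SY | Sf | SfN

Nullable set: {N, Y}.
S -> eeY: Y nullable, giving ee | eeY.
S -> ffN: N nullable, giving ff | ffN.
N -> Y: Y nullable, giving Y.
N -> eeN: N nullable, giving ee | eeN.
Drop Y -> ε.
Y -> SY: Y nullable, giving S | SY.
Y -> SfN: N nullable, giving Sf | SfN.
Unchanged (no nullable symbols): S -> f; N -> ff; Y -> e.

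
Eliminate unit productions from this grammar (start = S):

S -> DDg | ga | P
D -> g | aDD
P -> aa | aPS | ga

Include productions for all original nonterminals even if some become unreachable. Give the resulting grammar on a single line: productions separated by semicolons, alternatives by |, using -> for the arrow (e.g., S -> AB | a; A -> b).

Unit productions: S->P.
Unit pairs (A ⇒* B via units): (S,P).
S: inherits non-unit rules of {P, S} → DDg | aPS | aa | ga.
D: inherits non-unit rules of {D} → aDD | g.
P: inherits non-unit rules of {P} → aPS | aa | ga.

S -> aa | ga | DDg | aPS; D -> g | aDD; P -> aa | ga | aPS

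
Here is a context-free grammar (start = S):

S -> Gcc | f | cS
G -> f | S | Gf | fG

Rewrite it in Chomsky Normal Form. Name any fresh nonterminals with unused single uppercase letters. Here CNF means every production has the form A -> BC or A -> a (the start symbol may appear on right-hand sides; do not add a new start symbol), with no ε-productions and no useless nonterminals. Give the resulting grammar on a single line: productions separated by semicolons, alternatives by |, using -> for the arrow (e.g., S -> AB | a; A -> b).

No ε-productions.
After unit-elimination: S -> f | cS | Gcc; G -> f | Gf | cS | fG | Gcc.
TERM: introduce A -> c, B -> f and substitute in every rule of length ≥2.
BIN: G -> GAA becomes G -> GC, C -> AA; S -> GAA becomes S -> GD, D -> AA.

S -> f | AS | GD; A -> c; B -> f; C -> AA; D -> AA; G -> f | AS | BG | GB | GC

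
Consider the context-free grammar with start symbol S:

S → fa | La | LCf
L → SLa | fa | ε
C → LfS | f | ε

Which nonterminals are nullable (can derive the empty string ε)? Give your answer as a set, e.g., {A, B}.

{C, L}

Directly nullable (have an ε-rule): {C, L}.
Not nullable: S — each has a terminal in every rule's right-hand side or depends on a non-nullable symbol.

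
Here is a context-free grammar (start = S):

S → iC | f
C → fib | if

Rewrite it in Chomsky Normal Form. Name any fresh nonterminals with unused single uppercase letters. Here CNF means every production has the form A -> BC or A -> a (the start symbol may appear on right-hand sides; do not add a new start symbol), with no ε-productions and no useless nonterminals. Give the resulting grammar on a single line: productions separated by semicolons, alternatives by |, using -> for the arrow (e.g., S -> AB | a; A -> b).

No ε-productions.
No unit productions to eliminate.
TERM: introduce D -> b, A -> f, B -> i and substitute in every rule of length ≥2.
BIN: C -> ABD becomes C -> AE, E -> BD.

S -> f | BC; A -> f; B -> i; C -> AE | BA; D -> b; E -> BD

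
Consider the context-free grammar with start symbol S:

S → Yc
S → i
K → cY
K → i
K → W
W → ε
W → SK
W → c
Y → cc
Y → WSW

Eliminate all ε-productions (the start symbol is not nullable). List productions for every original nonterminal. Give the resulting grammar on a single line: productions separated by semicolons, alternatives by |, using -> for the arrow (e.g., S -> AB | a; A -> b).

S -> i | Yc; K -> W | i | cY; W -> S | c | SK; Y -> S | SW | WS | cc | WSW

Nullable set: {K, W}.
K -> W: W nullable, giving W.
Drop W -> ε.
W -> SK: K nullable, giving S | SK.
Y -> WSW: W, W nullable, giving S | SW | WS | WSW.
Unchanged (no nullable symbols): S -> Yc; S -> i; K -> cY; K -> i; W -> c; Y -> cc.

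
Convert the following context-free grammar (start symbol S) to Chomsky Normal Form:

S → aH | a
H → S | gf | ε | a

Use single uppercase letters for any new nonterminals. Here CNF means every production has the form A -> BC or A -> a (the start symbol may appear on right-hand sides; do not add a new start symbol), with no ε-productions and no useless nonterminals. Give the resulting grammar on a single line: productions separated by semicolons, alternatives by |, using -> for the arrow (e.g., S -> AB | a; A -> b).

S -> a | AH; A -> a; B -> g; C -> f; H -> a | AH | BC

Nullable: {H}; after ε-elimination: S -> a | aH; H -> S | a | gf.
After unit-elimination: S -> a | aH; H -> a | aH | gf.
TERM: introduce A -> a, C -> f, B -> g and substitute in every rule of length ≥2.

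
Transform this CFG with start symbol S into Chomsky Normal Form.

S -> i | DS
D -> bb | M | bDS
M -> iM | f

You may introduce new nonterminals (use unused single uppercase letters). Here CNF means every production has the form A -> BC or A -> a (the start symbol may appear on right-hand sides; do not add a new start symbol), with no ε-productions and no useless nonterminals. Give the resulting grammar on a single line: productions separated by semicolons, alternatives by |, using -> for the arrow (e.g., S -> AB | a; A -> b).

No ε-productions.
After unit-elimination: S -> i | DS; D -> f | bb | iM | bDS; M -> f | iM.
TERM: introduce A -> b, B -> i and substitute in every rule of length ≥2.
BIN: D -> ADS becomes D -> AC, C -> DS.

S -> i | DS; A -> b; B -> i; C -> DS; D -> f | AA | AC | BM; M -> f | BM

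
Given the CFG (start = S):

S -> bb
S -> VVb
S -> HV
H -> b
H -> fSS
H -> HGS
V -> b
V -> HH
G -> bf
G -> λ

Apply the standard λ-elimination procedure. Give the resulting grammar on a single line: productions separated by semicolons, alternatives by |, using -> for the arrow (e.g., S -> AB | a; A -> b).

Nullable set: {G}.
Drop G -> λ.
H -> HGS: G nullable, giving HGS | HS.
Unchanged (no nullable symbols): S -> HV; S -> VVb; S -> bb; G -> bf; H -> b; H -> fSS; V -> HH; V -> b.

S -> HV | bb | VVb; G -> bf; H -> b | HS | HGS | fSS; V -> b | HH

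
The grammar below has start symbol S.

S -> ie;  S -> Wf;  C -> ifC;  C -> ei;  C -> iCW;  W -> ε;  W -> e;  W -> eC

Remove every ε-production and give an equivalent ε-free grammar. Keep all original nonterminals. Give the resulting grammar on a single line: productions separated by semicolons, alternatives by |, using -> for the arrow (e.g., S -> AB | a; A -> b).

S -> f | Wf | ie; C -> ei | iC | iCW | ifC; W -> e | eC

Nullable set: {W}.
S -> Wf: W nullable, giving Wf | f.
C -> iCW: W nullable, giving iC | iCW.
Drop W -> ε.
Unchanged (no nullable symbols): S -> ie; C -> ei; C -> ifC; W -> e; W -> eC.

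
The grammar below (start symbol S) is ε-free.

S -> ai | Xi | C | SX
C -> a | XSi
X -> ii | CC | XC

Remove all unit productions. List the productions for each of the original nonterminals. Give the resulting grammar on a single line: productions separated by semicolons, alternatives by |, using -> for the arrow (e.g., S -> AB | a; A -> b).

Unit productions: S->C.
Unit pairs (A ⇒* B via units): (S,C).
S: inherits non-unit rules of {C, S} → SX | XSi | Xi | a | ai.
C: inherits non-unit rules of {C} → XSi | a.
X: inherits non-unit rules of {X} → CC | XC | ii.

S -> a | SX | Xi | ai | XSi; C -> a | XSi; X -> CC | XC | ii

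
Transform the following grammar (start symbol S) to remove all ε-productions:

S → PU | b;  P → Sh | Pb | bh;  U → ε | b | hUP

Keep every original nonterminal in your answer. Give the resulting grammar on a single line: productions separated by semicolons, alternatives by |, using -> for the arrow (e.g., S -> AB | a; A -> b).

Nullable set: {U}.
S -> PU: U nullable, giving P | PU.
Drop U -> ε.
U -> hUP: U nullable, giving hP | hUP.
Unchanged (no nullable symbols): S -> b; P -> Pb; P -> Sh; P -> bh; U -> b.

S -> P | b | PU; P -> Pb | Sh | bh; U -> b | hP | hUP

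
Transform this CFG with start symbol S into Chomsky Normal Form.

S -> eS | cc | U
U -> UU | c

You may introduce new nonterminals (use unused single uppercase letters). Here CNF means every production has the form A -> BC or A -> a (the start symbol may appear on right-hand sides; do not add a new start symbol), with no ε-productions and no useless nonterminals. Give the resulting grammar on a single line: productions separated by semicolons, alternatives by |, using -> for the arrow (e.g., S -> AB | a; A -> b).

S -> c | AA | BS | UU; A -> c; B -> e; U -> c | UU

No ε-productions.
After unit-elimination: S -> c | UU | cc | eS; U -> c | UU.
TERM: introduce A -> c, B -> e and substitute in every rule of length ≥2.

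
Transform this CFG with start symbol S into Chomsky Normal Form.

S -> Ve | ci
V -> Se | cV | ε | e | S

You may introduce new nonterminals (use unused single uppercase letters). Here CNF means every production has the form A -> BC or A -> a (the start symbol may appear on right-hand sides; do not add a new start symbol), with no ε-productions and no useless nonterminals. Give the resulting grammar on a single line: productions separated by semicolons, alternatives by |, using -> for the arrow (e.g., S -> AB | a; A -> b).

Nullable: {V}; after ε-elimination: S -> e | Ve | ci; V -> S | c | e | Se | cV.
After unit-elimination: S -> e | Ve | ci; V -> c | e | Se | Ve | cV | ci.
TERM: introduce B -> c, A -> e, C -> i and substitute in every rule of length ≥2.

S -> e | BC | VA; A -> e; B -> c; C -> i; V -> c | e | BC | BV | SA | VA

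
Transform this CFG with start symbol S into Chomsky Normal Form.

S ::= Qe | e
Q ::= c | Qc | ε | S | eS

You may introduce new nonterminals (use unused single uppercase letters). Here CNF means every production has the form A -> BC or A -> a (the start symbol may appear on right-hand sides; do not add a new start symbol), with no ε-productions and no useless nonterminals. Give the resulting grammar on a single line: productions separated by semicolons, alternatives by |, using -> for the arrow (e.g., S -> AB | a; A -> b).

S -> e | QB; A -> c; B -> e; Q -> c | e | BS | QA | QB

Nullable: {Q}; after ε-elimination: S -> e | Qe; Q -> S | c | Qc | eS.
After unit-elimination: S -> e | Qe; Q -> c | e | Qc | Qe | eS.
TERM: introduce A -> c, B -> e and substitute in every rule of length ≥2.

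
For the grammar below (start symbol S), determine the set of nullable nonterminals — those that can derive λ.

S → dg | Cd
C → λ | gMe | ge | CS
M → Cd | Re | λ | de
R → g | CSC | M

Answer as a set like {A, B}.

Directly nullable (have an ε-rule): {C, M}.
R is nullable via R -> M (every symbol on the right is already known nullable).
Not nullable: S — each has a terminal in every rule's right-hand side or depends on a non-nullable symbol.

{C, M, R}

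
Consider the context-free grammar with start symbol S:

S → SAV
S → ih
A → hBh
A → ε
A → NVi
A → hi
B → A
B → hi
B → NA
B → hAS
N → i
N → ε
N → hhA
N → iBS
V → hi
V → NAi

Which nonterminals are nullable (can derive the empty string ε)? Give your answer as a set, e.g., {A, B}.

Directly nullable (have an ε-rule): {A, N}.
B is nullable via B -> A (every symbol on the right is already known nullable).
Not nullable: S, V — each has a terminal in every rule's right-hand side or depends on a non-nullable symbol.

{A, B, N}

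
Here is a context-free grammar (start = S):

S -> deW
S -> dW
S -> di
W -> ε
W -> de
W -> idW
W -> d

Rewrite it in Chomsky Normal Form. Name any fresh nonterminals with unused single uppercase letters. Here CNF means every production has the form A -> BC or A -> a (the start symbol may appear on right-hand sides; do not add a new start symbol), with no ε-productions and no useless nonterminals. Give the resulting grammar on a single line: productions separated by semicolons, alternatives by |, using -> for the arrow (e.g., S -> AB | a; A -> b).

Nullable: {W}; after ε-elimination: S -> d | dW | de | di | deW; W -> d | de | id | idW.
No unit productions to eliminate.
TERM: introduce A -> d, B -> e, C -> i and substitute in every rule of length ≥2.
BIN: S -> ABW becomes S -> AD, D -> BW; W -> CAW becomes W -> CE, E -> AW.

S -> d | AB | AC | AD | AW; A -> d; B -> e; C -> i; D -> BW; E -> AW; W -> d | AB | CA | CE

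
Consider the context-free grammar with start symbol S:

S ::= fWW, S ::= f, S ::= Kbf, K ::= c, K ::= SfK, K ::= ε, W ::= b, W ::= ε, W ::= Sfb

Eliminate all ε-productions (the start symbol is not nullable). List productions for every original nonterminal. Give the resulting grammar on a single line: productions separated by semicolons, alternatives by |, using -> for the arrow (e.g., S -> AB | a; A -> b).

S -> f | bf | fW | Kbf | fWW; K -> c | Sf | SfK; W -> b | Sfb

Nullable set: {K, W}.
S -> Kbf: K nullable, giving Kbf | bf.
S -> fWW: W, W nullable, giving f | fW | fWW.
Drop K -> ε.
K -> SfK: K nullable, giving Sf | SfK.
Drop W -> ε.
Unchanged (no nullable symbols): S -> f; K -> c; W -> Sfb; W -> b.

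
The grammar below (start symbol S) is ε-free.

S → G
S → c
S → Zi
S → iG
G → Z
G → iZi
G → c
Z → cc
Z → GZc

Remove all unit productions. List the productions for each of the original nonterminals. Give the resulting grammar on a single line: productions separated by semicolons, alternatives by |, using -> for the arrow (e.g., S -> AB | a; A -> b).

Unit productions: G->Z, S->G.
Unit pairs (A ⇒* B via units): (G,Z), (S,G), (S,Z).
S: inherits non-unit rules of {G, S, Z} → GZc | Zi | c | cc | iG | iZi.
G: inherits non-unit rules of {G, Z} → GZc | c | cc | iZi.
Z: inherits non-unit rules of {Z} → GZc | cc.

S -> c | Zi | cc | iG | GZc | iZi; G -> c | cc | GZc | iZi; Z -> cc | GZc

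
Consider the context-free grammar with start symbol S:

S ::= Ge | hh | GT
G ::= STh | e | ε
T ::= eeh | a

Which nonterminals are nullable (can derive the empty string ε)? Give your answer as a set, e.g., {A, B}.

Directly nullable (have an ε-rule): {G}.
Not nullable: S, T — each has a terminal in every rule's right-hand side or depends on a non-nullable symbol.

{G}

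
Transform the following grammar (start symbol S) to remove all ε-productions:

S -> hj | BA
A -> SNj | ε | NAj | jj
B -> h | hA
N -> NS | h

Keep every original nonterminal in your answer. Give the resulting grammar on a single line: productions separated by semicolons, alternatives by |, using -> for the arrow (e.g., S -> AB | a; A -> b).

S -> B | BA | hj; A -> Nj | jj | NAj | SNj; B -> h | hA; N -> h | NS

Nullable set: {A}.
S -> BA: A nullable, giving B | BA.
Drop A -> ε.
A -> NAj: A nullable, giving NAj | Nj.
B -> hA: A nullable, giving h | hA.
Unchanged (no nullable symbols): S -> hj; A -> SNj; A -> jj; B -> h; N -> NS; N -> h.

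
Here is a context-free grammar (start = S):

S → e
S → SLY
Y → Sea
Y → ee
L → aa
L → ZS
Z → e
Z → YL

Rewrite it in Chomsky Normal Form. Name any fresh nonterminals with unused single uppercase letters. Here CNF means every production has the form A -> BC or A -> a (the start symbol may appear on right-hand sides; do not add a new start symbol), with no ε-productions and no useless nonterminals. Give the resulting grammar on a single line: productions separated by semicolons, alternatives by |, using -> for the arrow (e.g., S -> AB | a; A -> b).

No ε-productions.
No unit productions to eliminate.
TERM: introduce A -> a, B -> e and substitute in every rule of length ≥2.
BIN: S -> SLY becomes S -> SC, C -> LY; Y -> SBA becomes Y -> SD, D -> BA.

S -> e | SC; A -> a; B -> e; C -> LY; D -> BA; L -> AA | ZS; Y -> BB | SD; Z -> e | YL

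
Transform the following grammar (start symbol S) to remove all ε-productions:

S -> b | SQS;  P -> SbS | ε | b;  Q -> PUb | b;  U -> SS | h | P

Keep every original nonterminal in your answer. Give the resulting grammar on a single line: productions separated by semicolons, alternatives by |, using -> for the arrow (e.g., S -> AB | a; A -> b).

Nullable set: {P, U}.
Drop P -> ε.
Q -> PUb: P, U nullable, giving PUb | Pb | Ub | b.
U -> P: P nullable, giving P.
Unchanged (no nullable symbols): S -> SQS; S -> b; P -> SbS; P -> b; Q -> b; U -> SS; U -> h.

S -> b | SQS; P -> b | SbS; Q -> b | Pb | Ub | PUb; U -> P | h | SS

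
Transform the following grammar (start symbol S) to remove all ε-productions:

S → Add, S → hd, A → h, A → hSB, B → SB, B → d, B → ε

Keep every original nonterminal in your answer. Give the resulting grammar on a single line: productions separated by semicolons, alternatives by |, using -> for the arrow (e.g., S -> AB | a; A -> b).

S -> hd | Add; A -> h | hS | hSB; B -> S | d | SB

Nullable set: {B}.
A -> hSB: B nullable, giving hS | hSB.
Drop B -> ε.
B -> SB: B nullable, giving S | SB.
Unchanged (no nullable symbols): S -> Add; S -> hd; A -> h; B -> d.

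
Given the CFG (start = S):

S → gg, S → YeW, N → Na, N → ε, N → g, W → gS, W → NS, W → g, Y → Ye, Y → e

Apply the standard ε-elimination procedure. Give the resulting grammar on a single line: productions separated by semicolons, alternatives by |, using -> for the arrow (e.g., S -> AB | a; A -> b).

Nullable set: {N}.
Drop N -> ε.
N -> Na: N nullable, giving Na | a.
W -> NS: N nullable, giving NS | S.
Unchanged (no nullable symbols): S -> YeW; S -> gg; N -> g; W -> g; W -> gS; Y -> Ye; Y -> e.

S -> gg | YeW; N -> a | g | Na; W -> S | g | NS | gS; Y -> e | Ye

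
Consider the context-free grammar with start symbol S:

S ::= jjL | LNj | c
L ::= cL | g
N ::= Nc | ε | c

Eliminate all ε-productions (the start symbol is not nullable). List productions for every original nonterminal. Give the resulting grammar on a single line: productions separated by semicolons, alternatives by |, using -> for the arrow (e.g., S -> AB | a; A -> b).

Nullable set: {N}.
S -> LNj: N nullable, giving LNj | Lj.
Drop N -> ε.
N -> Nc: N nullable, giving Nc | c.
Unchanged (no nullable symbols): S -> c; S -> jjL; L -> cL; L -> g; N -> c.

S -> c | Lj | LNj | jjL; L -> g | cL; N -> c | Nc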